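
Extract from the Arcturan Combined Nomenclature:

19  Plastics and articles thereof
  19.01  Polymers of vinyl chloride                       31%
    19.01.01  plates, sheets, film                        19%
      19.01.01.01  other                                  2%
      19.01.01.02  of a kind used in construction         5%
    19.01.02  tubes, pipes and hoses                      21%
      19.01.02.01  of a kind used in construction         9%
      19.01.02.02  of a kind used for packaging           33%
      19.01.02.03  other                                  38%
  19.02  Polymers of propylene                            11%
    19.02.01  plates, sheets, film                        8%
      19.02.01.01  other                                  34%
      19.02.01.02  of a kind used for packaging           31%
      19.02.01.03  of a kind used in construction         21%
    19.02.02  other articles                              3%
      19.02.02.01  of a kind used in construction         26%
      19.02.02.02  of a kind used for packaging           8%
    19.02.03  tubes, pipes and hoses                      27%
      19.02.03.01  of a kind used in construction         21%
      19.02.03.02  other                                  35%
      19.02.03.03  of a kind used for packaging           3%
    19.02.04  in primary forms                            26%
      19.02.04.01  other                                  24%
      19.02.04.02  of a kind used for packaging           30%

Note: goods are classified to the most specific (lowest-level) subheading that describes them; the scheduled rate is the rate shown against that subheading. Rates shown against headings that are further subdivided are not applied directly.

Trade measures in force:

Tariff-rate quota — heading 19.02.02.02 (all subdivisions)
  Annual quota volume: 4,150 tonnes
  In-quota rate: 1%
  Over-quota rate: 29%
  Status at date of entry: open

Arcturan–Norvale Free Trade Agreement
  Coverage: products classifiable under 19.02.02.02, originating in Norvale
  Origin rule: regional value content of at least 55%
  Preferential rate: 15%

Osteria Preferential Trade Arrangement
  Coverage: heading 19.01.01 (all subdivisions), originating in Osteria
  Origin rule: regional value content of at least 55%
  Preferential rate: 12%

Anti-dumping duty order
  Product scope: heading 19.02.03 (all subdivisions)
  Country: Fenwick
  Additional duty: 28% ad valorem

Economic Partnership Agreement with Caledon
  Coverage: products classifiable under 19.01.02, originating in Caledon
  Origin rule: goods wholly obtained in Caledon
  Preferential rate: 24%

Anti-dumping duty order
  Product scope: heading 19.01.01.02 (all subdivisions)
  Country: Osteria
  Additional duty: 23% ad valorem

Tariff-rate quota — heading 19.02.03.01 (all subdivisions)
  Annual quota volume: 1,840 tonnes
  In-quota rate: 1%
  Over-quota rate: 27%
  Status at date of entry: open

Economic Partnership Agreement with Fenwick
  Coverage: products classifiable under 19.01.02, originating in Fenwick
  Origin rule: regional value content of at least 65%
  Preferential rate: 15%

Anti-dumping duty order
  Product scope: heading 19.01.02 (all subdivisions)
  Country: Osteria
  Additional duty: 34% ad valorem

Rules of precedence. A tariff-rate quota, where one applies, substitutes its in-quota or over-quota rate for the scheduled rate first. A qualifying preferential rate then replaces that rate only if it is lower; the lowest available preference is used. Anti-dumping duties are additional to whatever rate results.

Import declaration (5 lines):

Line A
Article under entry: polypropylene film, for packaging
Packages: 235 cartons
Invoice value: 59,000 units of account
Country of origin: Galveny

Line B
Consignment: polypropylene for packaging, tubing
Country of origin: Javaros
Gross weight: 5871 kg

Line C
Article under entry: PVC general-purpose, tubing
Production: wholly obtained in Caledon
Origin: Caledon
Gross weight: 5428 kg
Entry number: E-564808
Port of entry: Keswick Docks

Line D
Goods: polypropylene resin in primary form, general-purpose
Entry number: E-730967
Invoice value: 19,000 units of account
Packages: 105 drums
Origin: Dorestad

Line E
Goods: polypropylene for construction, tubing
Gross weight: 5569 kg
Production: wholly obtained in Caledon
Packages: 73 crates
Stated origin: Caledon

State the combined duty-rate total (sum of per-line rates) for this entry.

83%

Line A: polypropylene → 19.02; film → 19.02.01; for packaging → 19.02.01.02. Scheduled 31%. No special measure applies. → 31%.
Line B: polypropylene → 19.02; tubing → 19.02.03; for packaging → 19.02.03.03. Scheduled 3%. No special measure applies. → 3%.
Line C: PVC → 19.01; tubing → 19.01.02; general-purpose → 19.01.02.03. Scheduled 38%. Caledon agreement on 19.01.02: wholly obtained → 24% available; preferential 24%. → 24%.
Line D: polypropylene → 19.02; resin in primary form → 19.02.04; general-purpose → 19.02.04.01. Scheduled 24%. No special measure applies. → 24%.
Line E: polypropylene → 19.02; tubing → 19.02.03; for construction → 19.02.03.01. Scheduled 21%. quota on 19.02.03.01 open → in-quota 1%; Caledon agreement on 19.01.02: 19.02.03.01 not covered. → 1%.
Sum: 31% + 3% + 24% + 24% + 1% = 83%.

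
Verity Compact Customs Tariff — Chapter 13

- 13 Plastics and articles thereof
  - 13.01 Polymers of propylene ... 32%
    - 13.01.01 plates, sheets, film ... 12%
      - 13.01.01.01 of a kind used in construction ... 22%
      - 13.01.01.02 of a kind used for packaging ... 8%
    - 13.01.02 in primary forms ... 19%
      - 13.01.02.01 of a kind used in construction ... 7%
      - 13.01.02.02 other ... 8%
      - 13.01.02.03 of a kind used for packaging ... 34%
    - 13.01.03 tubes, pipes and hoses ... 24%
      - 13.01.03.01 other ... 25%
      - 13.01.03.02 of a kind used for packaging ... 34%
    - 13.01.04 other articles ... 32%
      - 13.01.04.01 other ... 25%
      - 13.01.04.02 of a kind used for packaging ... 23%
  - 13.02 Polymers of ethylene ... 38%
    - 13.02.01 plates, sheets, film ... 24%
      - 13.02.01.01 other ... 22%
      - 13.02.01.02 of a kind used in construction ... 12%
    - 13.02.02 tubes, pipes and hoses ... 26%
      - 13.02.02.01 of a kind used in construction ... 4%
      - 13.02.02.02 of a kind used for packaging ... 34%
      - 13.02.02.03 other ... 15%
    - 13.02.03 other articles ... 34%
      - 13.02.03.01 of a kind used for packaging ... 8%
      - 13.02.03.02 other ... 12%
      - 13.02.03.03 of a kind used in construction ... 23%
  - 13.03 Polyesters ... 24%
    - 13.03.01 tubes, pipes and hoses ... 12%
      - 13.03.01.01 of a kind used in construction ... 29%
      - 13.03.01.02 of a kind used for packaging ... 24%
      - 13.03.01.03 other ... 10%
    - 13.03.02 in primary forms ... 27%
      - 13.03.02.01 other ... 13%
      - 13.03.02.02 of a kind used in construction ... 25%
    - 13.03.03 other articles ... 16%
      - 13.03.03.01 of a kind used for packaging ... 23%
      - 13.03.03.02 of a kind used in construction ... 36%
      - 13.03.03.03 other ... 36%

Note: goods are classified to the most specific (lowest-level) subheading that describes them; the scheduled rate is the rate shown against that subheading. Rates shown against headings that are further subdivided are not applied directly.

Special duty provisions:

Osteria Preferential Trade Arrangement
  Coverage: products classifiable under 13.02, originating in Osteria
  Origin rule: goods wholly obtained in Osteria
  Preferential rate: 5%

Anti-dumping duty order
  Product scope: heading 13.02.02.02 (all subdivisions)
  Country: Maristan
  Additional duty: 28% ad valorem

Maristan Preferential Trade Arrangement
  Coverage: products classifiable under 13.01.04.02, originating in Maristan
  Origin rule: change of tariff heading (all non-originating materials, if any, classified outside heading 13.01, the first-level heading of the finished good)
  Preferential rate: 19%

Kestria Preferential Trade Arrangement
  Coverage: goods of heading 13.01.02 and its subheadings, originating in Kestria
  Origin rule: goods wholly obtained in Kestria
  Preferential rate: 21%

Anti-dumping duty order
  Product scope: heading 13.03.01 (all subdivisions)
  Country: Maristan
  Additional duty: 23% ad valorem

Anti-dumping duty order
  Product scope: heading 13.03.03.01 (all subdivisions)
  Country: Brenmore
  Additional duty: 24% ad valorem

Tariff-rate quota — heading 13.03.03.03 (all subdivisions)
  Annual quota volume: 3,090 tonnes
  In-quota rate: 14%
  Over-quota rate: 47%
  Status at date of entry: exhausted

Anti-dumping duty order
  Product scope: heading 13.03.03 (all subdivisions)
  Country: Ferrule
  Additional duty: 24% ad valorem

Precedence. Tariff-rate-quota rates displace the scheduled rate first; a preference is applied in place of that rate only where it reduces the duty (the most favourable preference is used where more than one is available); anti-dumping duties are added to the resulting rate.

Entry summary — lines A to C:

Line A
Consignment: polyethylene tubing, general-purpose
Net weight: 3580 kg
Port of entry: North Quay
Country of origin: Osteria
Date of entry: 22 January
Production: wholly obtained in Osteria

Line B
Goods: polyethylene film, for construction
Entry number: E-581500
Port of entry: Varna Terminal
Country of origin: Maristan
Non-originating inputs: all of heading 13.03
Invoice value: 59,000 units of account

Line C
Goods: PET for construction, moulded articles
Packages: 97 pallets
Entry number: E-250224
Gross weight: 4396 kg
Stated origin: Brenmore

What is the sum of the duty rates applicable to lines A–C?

53%

Line A: polyethylene → 13.02; tubing → 13.02.02; general-purpose → 13.02.02.03. Scheduled 15%. Osteria agreement on 13.02: wholly obtained → 5% available; preferential 5%. → 5%.
Line B: polyethylene → 13.02; film → 13.02.01; for construction → 13.02.01.02. Scheduled 12%. Maristan agreement on 13.01.04.02: 13.02.01.02 not covered. → 12%.
Line C: PET → 13.03; moulded articles → 13.03.03; for construction → 13.03.03.02. Scheduled 36%. No special measure applies. → 36%.
Sum: 5% + 12% + 36% = 53%.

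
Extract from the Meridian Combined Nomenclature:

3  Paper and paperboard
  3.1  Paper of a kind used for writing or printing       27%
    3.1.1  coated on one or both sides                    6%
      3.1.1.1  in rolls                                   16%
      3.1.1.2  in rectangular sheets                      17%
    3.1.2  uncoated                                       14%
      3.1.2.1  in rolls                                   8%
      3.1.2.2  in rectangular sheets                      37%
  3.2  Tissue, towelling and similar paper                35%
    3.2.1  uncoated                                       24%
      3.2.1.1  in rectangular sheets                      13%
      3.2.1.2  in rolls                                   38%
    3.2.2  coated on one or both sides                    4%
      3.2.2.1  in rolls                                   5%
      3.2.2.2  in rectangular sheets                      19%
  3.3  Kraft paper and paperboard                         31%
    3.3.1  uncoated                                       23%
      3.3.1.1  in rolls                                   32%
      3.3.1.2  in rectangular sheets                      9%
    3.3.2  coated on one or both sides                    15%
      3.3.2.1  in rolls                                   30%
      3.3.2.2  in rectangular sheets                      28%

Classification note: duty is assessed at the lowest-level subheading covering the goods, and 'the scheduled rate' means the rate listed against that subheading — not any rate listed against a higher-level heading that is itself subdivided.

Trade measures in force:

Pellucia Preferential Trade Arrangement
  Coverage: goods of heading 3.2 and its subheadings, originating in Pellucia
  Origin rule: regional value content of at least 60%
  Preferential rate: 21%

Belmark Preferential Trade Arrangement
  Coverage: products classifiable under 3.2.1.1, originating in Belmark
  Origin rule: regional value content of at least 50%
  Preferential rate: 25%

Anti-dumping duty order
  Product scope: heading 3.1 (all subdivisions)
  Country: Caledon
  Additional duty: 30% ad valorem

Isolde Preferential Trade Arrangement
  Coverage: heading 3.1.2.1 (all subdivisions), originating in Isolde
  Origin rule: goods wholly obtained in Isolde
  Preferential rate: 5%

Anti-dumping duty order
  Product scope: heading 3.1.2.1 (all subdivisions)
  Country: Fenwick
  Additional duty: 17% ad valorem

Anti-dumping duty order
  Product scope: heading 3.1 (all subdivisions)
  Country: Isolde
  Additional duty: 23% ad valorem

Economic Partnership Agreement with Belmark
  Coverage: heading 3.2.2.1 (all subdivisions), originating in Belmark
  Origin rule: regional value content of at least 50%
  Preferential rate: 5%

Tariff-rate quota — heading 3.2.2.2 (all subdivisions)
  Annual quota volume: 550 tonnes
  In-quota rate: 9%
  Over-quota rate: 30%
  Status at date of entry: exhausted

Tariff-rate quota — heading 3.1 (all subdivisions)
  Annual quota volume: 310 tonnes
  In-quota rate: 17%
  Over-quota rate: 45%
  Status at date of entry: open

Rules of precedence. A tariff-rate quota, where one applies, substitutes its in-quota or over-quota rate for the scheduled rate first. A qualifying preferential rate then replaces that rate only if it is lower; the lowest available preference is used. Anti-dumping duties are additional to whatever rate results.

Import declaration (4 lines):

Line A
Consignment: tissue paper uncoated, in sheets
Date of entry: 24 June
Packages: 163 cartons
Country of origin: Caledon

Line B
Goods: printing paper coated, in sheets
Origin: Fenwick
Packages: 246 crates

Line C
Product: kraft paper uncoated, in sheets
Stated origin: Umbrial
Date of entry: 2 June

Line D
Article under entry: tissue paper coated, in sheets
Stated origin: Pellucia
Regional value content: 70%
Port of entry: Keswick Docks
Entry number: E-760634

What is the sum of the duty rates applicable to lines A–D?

Line A: tissue paper → 3.2; uncoated → 3.2.1; in sheets → 3.2.1.1. Scheduled 13%. No special measure applies. → 13%.
Line B: printing paper → 3.1; coated → 3.1.1; in sheets → 3.1.1.2. Scheduled 17%. quota on 3.1 open → in-quota 17%. → 17%.
Line C: kraft paper → 3.3; uncoated → 3.3.1; in sheets → 3.3.1.2. Scheduled 9%. No special measure applies. → 9%.
Line D: tissue paper → 3.2; coated → 3.2.2; in sheets → 3.2.2.2. Scheduled 19%. quota on 3.2.2.2 exhausted → over-quota 30%; Pellucia agreement on 3.2: RVC ≥ 60% → 21% available; preferential 21%. → 21%.
Sum: 13% + 17% + 9% + 21% = 60%.

60%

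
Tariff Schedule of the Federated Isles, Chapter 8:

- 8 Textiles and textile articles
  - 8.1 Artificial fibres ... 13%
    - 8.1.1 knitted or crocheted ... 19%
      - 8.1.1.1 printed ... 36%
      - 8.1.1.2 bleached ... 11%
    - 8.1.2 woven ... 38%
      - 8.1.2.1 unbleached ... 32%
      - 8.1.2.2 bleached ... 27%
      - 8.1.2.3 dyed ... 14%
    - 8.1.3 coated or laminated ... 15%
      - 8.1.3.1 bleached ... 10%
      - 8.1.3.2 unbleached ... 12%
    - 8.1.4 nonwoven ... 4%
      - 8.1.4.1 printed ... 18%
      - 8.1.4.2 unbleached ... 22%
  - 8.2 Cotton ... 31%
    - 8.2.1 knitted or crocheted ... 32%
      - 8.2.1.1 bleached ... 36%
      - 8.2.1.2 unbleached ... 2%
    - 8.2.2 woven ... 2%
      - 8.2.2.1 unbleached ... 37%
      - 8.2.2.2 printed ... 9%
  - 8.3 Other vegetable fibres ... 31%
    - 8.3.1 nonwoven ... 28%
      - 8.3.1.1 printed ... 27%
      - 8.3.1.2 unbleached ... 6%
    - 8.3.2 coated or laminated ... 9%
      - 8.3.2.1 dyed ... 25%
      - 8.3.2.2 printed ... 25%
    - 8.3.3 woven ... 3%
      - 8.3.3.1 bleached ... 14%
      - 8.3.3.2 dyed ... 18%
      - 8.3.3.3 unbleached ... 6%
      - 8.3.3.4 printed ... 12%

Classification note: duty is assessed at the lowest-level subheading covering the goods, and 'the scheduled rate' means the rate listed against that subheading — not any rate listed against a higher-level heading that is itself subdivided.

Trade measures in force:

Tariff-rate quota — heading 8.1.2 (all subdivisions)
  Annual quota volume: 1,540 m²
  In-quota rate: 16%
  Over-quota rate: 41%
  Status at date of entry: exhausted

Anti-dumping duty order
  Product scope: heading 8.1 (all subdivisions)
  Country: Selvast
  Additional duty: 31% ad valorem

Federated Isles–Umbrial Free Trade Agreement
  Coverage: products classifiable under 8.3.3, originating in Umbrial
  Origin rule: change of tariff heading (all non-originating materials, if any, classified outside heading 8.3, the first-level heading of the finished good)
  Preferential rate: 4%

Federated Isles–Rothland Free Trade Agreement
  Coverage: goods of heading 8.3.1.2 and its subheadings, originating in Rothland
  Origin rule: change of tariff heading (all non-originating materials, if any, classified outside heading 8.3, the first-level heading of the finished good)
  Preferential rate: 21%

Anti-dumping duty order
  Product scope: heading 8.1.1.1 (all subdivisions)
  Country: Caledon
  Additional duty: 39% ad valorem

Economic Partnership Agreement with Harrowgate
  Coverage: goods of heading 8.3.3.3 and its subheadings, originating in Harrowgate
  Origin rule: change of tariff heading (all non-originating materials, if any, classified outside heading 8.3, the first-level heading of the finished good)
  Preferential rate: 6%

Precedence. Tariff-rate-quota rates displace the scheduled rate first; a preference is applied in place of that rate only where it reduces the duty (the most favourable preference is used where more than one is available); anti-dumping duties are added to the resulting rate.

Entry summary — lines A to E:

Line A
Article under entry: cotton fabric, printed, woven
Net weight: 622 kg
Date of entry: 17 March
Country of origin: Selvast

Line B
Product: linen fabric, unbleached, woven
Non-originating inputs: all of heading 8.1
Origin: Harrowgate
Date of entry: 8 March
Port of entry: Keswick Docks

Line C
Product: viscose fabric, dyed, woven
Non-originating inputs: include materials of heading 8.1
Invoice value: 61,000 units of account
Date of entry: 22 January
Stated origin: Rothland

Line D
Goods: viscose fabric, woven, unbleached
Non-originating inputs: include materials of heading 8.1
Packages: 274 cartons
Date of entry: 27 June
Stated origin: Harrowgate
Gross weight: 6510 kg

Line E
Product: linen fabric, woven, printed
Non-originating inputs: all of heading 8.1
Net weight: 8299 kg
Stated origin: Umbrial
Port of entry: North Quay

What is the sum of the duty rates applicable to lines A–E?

Line A: cotton → 8.2; woven → 8.2.2; printed → 8.2.2.2. Scheduled 9%. No special measure applies. → 9%.
Line B: linen → 8.3; woven → 8.3.3; unbleached → 8.3.3.3. Scheduled 6%. Harrowgate agreement on 8.3.3.3: CTH met → 6% available; preference 6% not lower than 6% → no reduction. → 6%.
Line C: viscose → 8.1; woven → 8.1.2; dyed → 8.1.2.3. Scheduled 14%. quota on 8.1.2 exhausted → over-quota 41%; Rothland agreement on 8.3.1.2: 8.1.2.3 not covered. → 41%.
Line D: viscose → 8.1; woven → 8.1.2; unbleached → 8.1.2.1. Scheduled 32%. quota on 8.1.2 exhausted → over-quota 41%; Harrowgate agreement on 8.3.3.3: 8.1.2.1 not covered. → 41%.
Line E: linen → 8.3; woven → 8.3.3; printed → 8.3.3.4. Scheduled 12%. Umbrial agreement on 8.3.3: CTH met → 4% available; preferential 4%. → 4%.
Sum: 9% + 6% + 41% + 41% + 4% = 101%.

101%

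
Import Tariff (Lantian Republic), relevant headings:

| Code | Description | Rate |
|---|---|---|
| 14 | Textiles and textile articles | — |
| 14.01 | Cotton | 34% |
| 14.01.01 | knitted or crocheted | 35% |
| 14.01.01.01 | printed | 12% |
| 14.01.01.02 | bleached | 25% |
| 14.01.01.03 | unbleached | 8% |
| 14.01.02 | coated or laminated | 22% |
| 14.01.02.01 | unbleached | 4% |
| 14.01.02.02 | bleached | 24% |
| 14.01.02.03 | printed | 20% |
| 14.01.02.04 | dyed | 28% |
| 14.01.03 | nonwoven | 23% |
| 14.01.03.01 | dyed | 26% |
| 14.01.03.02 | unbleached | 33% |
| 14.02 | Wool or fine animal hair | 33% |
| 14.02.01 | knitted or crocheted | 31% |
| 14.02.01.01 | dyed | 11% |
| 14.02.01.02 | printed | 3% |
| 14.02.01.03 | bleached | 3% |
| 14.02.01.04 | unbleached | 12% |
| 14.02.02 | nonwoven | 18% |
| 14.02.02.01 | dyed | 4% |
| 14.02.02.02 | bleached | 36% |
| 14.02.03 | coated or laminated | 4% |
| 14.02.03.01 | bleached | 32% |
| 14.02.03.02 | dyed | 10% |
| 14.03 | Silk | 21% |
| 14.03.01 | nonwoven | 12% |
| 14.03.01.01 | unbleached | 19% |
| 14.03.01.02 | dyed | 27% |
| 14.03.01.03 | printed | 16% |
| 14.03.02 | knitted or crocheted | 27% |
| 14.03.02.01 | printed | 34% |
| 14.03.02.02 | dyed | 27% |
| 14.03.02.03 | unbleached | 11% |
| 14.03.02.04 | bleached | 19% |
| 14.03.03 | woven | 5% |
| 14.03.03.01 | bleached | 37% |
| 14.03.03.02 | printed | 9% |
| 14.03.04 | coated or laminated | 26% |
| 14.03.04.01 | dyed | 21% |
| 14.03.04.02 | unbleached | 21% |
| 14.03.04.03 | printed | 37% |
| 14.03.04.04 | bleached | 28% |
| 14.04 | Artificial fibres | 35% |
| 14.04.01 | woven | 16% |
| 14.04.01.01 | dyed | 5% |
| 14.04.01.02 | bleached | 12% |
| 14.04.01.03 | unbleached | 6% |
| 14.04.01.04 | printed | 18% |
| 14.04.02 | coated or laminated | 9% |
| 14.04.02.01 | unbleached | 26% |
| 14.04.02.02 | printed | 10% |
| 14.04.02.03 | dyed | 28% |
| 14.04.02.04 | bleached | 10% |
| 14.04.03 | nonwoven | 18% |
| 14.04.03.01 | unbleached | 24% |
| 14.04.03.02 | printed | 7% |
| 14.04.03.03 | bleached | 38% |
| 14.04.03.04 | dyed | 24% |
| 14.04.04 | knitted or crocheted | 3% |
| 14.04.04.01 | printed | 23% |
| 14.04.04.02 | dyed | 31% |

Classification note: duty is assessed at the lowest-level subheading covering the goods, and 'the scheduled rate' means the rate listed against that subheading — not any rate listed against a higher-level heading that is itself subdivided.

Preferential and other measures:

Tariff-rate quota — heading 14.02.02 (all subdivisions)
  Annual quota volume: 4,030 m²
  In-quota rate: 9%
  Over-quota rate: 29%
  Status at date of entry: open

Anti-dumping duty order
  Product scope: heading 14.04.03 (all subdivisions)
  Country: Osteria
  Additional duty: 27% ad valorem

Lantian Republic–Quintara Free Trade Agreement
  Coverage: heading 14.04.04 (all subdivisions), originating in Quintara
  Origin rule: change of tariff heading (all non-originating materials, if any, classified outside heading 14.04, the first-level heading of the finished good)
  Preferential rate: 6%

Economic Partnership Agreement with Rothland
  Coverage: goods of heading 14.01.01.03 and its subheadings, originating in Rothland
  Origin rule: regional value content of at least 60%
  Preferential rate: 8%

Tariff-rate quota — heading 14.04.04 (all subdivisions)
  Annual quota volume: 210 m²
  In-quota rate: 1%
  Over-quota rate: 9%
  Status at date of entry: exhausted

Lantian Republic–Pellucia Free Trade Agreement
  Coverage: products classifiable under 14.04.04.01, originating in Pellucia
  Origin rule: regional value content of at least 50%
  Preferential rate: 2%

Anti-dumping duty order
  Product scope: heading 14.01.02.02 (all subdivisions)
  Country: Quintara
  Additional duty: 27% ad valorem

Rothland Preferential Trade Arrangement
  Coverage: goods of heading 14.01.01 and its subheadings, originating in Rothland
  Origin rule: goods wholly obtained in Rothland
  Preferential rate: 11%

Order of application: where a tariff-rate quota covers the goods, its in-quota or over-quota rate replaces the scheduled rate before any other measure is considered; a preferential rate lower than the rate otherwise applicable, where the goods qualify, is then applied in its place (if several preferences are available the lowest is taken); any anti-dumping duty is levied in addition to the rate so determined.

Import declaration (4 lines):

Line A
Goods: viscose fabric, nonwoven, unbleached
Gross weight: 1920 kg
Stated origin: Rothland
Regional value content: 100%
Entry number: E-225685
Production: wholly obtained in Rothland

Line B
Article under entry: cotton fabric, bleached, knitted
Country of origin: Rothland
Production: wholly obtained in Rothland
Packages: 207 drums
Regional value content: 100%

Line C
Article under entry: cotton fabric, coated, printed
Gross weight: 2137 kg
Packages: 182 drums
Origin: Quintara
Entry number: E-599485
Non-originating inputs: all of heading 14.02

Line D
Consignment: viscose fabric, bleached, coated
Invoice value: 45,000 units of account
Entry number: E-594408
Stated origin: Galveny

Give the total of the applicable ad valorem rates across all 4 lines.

65%

Line A: viscose → 14.04; nonwoven → 14.04.03; unbleached → 14.04.03.01. Scheduled 24%. Rothland agreement on 14.01.01.03: 14.04.03.01 not covered; Rothland agreement on 14.01.01: 14.04.03.01 not covered. → 24%.
Line B: cotton → 14.01; knitted → 14.01.01; bleached → 14.01.01.02. Scheduled 25%. Rothland agreement on 14.01.01.03: 14.01.01.02 not covered; Rothland agreement on 14.01.01: wholly obtained → 11% available; preferential 11%. → 11%.
Line C: cotton → 14.01; coated → 14.01.02; printed → 14.01.02.03. Scheduled 20%. Quintara agreement on 14.04.04: 14.01.02.03 not covered. → 20%.
Line D: viscose → 14.04; coated → 14.04.02; bleached → 14.04.02.04. Scheduled 10%. No special measure applies. → 10%.
Sum: 24% + 11% + 20% + 10% = 65%.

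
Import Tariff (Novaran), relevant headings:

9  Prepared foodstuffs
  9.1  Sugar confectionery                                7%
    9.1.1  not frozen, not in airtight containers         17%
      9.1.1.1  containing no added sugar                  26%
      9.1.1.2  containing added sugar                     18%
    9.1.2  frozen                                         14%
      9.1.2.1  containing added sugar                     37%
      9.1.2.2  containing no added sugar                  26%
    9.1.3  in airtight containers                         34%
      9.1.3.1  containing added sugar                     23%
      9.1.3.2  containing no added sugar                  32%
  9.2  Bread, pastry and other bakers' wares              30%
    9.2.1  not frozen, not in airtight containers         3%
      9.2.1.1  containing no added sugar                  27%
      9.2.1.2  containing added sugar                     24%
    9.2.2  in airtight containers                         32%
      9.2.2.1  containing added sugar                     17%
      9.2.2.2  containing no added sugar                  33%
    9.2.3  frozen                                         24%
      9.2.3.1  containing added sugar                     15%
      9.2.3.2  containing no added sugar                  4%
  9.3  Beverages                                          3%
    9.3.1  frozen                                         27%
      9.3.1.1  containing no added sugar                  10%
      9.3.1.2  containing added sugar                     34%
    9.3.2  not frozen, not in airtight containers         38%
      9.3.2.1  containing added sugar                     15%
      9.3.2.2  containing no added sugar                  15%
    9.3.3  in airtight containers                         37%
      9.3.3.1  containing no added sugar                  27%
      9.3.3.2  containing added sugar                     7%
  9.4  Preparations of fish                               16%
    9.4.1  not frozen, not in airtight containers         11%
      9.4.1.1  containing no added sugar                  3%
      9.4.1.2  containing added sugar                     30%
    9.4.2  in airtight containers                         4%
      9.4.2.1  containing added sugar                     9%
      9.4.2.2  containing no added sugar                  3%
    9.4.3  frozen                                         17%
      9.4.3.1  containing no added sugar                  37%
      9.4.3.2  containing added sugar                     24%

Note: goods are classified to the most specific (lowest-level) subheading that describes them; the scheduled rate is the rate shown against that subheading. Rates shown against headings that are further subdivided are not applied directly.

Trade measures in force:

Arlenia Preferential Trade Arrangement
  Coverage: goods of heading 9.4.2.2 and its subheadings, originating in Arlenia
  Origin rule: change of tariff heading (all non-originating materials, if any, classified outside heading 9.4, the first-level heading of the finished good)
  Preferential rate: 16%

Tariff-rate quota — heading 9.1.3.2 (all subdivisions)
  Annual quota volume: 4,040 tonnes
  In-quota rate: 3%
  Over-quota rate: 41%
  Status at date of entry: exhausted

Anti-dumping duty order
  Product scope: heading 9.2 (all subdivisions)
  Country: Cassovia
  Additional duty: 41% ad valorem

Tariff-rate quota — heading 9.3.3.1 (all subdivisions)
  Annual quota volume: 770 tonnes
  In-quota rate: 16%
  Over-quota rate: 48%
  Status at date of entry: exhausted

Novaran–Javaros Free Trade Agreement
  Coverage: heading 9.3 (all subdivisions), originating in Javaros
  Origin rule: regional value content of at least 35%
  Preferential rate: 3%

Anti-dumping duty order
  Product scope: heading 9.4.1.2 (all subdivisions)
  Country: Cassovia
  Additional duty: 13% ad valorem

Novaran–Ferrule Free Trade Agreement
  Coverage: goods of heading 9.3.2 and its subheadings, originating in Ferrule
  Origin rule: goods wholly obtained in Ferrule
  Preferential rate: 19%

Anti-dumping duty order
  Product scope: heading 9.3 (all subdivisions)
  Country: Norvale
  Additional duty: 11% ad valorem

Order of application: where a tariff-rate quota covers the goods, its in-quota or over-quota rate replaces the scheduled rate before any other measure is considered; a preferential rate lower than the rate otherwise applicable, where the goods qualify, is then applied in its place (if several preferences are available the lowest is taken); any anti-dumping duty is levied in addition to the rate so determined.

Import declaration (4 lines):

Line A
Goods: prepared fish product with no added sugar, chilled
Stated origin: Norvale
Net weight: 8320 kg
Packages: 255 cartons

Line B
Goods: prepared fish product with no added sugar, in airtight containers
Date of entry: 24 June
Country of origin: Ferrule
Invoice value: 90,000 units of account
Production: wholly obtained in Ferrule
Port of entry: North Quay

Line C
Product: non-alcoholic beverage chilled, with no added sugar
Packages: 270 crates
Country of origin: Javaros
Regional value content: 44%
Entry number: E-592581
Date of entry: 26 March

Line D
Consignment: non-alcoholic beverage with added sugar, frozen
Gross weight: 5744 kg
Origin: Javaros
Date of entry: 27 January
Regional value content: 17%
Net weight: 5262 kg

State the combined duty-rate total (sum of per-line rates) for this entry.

Line A: prepared fish product → 9.4; chilled → 9.4.1; with no added sugar → 9.4.1.1. Scheduled 3%. No special measure applies. → 3%.
Line B: prepared fish product → 9.4; in airtight containers → 9.4.2; with no added sugar → 9.4.2.2. Scheduled 3%. Ferrule agreement on 9.3.2: 9.4.2.2 not covered. → 3%.
Line C: non-alcoholic beverage → 9.3; chilled → 9.3.2; with no added sugar → 9.3.2.2. Scheduled 15%. Javaros agreement on 9.3: RVC ≥ 35% → 3% available; preferential 3%. → 3%.
Line D: non-alcoholic beverage → 9.3; frozen → 9.3.1; with added sugar → 9.3.1.2. Scheduled 34%. Javaros agreement on 9.3: RVC < 35%. → 34%.
Sum: 3% + 3% + 3% + 34% = 43%.

43%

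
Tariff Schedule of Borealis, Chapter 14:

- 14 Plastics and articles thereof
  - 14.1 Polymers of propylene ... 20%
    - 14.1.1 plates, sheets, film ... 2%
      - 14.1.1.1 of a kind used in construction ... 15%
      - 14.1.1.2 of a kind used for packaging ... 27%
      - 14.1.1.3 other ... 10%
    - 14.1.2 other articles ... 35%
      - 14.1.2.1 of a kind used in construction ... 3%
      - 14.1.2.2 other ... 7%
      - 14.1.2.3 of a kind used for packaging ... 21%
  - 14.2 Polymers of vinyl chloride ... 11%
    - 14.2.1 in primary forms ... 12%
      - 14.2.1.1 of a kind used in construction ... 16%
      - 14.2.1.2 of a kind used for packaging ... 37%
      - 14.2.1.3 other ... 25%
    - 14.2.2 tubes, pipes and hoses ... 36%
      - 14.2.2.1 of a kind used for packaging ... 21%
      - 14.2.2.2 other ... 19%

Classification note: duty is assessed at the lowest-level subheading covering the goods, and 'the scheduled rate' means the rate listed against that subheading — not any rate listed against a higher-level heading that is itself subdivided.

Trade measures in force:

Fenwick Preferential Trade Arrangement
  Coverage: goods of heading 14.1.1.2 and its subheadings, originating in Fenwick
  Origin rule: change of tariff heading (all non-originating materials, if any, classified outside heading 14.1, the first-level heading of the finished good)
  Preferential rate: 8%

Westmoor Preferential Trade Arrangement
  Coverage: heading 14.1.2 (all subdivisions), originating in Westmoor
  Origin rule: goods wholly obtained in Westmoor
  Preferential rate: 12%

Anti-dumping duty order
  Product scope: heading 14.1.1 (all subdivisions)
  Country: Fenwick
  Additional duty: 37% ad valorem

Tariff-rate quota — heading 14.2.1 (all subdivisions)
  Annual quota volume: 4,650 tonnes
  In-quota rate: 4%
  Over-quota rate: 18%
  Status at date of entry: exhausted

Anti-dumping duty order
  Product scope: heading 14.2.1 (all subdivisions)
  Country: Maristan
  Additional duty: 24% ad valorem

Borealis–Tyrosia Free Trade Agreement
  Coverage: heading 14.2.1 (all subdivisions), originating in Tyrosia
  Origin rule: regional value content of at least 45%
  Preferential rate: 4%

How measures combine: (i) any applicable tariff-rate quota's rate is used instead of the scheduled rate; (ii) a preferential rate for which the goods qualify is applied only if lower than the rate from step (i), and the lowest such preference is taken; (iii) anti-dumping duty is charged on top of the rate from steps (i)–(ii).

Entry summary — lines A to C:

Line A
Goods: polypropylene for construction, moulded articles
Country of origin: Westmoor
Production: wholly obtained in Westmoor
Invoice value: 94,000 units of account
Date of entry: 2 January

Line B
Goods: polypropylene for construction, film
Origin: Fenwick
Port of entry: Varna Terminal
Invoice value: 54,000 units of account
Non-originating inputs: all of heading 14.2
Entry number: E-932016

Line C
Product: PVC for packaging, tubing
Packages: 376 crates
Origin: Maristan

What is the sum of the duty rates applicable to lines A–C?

Line A: polypropylene → 14.1; moulded articles → 14.1.2; for construction → 14.1.2.1. Scheduled 3%. Westmoor agreement on 14.1.2: wholly obtained → 12% available; preference 12% not lower than 3% → no reduction. → 3%.
Line B: polypropylene → 14.1; film → 14.1.1; for construction → 14.1.1.1. Scheduled 15%. Fenwick agreement on 14.1.1.2: 14.1.1.1 not covered; anti-dumping (Fenwick, 14.1.1): +37%; total 15% + 37% = 52%. → 52%.
Line C: PVC → 14.2; tubing → 14.2.2; for packaging → 14.2.2.1. Scheduled 21%. No special measure applies. → 21%.
Sum: 3% + 52% + 21% = 76%.

76%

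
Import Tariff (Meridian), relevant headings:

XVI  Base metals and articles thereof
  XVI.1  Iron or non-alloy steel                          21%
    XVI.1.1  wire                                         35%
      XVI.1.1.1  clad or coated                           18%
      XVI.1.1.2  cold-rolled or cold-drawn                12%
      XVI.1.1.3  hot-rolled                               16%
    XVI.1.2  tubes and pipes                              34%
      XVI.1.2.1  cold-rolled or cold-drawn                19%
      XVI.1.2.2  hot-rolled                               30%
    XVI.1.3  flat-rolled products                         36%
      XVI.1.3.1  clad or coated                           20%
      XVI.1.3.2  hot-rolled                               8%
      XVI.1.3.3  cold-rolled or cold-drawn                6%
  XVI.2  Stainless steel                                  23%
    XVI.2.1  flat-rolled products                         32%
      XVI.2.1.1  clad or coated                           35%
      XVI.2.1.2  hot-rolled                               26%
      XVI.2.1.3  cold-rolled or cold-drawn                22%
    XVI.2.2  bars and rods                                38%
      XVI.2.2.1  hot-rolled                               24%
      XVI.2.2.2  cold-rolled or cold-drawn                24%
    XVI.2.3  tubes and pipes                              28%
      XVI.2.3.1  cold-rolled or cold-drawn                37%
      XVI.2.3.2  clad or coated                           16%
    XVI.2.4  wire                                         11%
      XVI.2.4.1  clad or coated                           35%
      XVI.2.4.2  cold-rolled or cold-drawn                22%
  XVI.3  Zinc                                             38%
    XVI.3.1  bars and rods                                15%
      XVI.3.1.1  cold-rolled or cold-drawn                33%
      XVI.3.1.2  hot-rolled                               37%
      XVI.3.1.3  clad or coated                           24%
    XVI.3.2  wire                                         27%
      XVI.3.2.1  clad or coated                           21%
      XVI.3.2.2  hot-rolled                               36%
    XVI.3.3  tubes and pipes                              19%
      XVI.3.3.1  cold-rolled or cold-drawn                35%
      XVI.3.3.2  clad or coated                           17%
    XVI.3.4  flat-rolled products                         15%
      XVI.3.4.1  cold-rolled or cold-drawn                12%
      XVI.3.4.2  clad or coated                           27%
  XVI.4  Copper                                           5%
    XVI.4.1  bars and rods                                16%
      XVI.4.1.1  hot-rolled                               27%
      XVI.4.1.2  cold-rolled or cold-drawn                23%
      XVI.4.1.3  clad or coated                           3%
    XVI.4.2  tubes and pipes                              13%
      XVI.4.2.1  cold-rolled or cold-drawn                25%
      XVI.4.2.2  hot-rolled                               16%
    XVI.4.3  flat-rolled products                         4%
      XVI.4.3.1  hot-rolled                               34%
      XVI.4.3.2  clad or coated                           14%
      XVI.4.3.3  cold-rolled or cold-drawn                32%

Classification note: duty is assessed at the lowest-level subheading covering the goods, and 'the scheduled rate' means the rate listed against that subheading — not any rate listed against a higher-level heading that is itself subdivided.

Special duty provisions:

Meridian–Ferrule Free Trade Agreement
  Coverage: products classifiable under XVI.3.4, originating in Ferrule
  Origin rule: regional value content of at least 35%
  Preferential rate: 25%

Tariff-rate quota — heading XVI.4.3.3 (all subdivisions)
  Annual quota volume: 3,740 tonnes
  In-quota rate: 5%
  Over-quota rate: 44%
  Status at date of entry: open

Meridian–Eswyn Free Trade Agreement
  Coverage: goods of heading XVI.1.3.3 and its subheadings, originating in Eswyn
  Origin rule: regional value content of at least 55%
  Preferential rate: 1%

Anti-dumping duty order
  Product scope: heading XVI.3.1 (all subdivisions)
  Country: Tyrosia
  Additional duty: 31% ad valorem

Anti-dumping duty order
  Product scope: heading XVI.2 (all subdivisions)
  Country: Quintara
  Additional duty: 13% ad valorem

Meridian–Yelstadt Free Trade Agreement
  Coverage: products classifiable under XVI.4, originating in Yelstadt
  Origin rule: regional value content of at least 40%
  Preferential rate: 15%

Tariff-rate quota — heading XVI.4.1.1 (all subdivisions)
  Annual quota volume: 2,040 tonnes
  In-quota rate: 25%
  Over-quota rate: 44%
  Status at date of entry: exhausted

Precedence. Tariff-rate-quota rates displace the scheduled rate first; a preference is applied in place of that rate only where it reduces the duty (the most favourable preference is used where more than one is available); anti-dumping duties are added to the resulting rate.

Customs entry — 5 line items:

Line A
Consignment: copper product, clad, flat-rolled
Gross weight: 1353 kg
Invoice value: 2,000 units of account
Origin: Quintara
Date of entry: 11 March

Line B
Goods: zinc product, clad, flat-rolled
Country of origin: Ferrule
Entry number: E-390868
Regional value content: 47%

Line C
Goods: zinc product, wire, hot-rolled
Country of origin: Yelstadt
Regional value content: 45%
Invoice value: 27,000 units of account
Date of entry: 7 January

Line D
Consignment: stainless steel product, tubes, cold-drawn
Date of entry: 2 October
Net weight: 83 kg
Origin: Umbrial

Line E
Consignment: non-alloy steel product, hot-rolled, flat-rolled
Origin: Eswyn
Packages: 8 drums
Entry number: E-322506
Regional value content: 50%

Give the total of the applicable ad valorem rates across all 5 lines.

Line A: copper → XVI.4; flat-rolled → XVI.4.3; clad → XVI.4.3.2. Scheduled 14%. No special measure applies. → 14%.
Line B: zinc → XVI.3; flat-rolled → XVI.3.4; clad → XVI.3.4.2. Scheduled 27%. Ferrule agreement on XVI.3.4: RVC ≥ 35% → 25% available; preferential 25%. → 25%.
Line C: zinc → XVI.3; wire → XVI.3.2; hot-rolled → XVI.3.2.2. Scheduled 36%. Yelstadt agreement on XVI.4: XVI.3.2.2 not covered. → 36%.
Line D: stainless steel → XVI.2; tubes → XVI.2.3; cold-drawn → XVI.2.3.1. Scheduled 37%. No special measure applies. → 37%.
Line E: non-alloy steel → XVI.1; flat-rolled → XVI.1.3; hot-rolled → XVI.1.3.2. Scheduled 8%. Eswyn agreement on XVI.1.3.3: XVI.1.3.2 not covered. → 8%.
Sum: 14% + 25% + 36% + 37% + 8% = 120%.

120%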